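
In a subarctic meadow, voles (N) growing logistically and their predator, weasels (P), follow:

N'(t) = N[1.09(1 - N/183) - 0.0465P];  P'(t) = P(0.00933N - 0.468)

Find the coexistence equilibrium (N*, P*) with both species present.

From dP/dt = 0 with P > 0: 0.00933N* = 0.468, so N* = 50.2.
Substitute into dN/dt = 0: 1.09(1 - 50.2/183) = 0.0465P*.
The bracket is 0.726, giving P* = 0.791/0.0465 = 17.

N* ≈ 50.2, P* ≈ 17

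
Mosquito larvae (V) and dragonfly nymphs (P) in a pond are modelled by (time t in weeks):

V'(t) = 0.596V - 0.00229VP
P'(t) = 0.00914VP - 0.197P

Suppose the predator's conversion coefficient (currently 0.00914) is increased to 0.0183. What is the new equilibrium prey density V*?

V* ≈ 10.8

At the interior fixed point, setting dP/dt = 0 with P > 0 fixes V* = (predator death rate)/(VP coefficient) — independent of the other coefficients.
With the change, V* = 0.197/0.0183 = 10.8; it falls from 21.6.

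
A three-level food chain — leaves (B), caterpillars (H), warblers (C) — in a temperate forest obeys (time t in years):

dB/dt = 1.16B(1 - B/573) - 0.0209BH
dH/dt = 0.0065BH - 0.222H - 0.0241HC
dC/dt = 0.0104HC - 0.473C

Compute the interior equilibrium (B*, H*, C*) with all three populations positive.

From dC/dt = 0: 0.0104H* = 0.473, so H* = 45.5.
From dB/dt = 0: 1.16(1 - B*/573) = 0.0209·45.5, giving B* = 573·(1 - 0.819) = 103.
From dH/dt = 0: 0.0065·103 - 0.222 = 0.0241C*, so C* = 0.451/0.0241 = 18.7.

B* ≈ 103, H* ≈ 45.5, C* ≈ 18.7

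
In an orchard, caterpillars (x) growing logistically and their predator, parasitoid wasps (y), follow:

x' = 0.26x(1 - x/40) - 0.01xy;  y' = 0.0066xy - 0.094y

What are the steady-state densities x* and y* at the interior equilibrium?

From dy/dt = 0 with y > 0: 0.0066x* = 0.094, so x* = 14.2.
Substitute into dx/dt = 0: 0.26(1 - 14.2/40) = 0.01y*.
The bracket is 0.644, giving y* = 0.167/0.01 = 16.7.

x* ≈ 14.2, y* ≈ 16.7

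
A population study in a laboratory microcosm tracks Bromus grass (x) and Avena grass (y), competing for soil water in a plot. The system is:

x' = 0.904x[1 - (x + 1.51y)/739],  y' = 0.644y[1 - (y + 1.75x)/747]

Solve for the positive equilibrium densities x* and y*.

Setting both brackets to zero gives the nullclines x + 1.51y = 739 and 1.75x + y = 747.
Substituting y = 747 - 1.75x into the first: x(1 - 1.51·1.75) = 739 - 1.51·747.
So x* = -389/-1.64 = 237, and then y* = 747 - 1.75·237 = 333.

x* ≈ 237, y* ≈ 333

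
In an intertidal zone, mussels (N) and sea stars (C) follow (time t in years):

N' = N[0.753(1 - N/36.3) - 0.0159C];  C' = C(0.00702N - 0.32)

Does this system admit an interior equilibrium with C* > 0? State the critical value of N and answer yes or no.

The predator equation gives dC/dt > 0 only when N > 0.32/0.00702 = 45.6.
Without the predator, N → K = 36.3. Since 36.3 < 45.6, the predator cannot invade.

Threshold N = 45.6; K < 45.6, so no, the predator goes extinct.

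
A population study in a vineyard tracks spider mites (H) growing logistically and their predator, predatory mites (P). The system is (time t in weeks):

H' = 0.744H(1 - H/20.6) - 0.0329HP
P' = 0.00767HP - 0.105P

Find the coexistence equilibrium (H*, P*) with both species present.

From dP/dt = 0 with P > 0: 0.00767H* = 0.105, so H* = 13.7.
Substitute into dH/dt = 0: 0.744(1 - 13.7/20.6) = 0.0329P*.
The bracket is 0.335, giving P* = 0.25/0.0329 = 7.59.

H* ≈ 13.7, P* ≈ 7.59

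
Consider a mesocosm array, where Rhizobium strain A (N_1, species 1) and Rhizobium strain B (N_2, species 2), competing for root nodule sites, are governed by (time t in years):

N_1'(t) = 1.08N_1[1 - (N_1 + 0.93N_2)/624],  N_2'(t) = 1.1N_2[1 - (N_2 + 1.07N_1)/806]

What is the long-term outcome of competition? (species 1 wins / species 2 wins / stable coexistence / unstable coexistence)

species 2 excludes species 1

Compare the nullcline intercepts: K1/α12 = 624/0.93 = 671 < K2 = 806; K2/α21 = 806/1.07 = 753 > K1 = 624.
Since the inequalities point opposite ways, species 2 can invade but species 1 cannot.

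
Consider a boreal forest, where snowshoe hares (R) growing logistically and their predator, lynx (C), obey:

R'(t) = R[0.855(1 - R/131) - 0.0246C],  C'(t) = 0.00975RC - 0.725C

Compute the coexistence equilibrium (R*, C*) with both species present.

From dC/dt = 0 with C > 0: 0.00975R* = 0.725, so R* = 74.4.
Substitute into dR/dt = 0: 0.855(1 - 74.4/131) = 0.0246C*.
The bracket is 0.432, giving C* = 0.37/0.0246 = 15.

R* ≈ 74.4, C* ≈ 15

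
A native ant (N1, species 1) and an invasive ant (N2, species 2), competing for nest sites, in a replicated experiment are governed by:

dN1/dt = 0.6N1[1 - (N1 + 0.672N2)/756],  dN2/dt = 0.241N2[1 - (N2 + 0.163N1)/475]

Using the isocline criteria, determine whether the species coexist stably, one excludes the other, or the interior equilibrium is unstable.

Compare the nullcline intercepts: K1/α12 = 756/0.672 = 1120 > K2 = 475; K2/α21 = 475/0.163 = 2910 > K1 = 756.
Since both inequalities hold, each species can invade when rare, so the interior equilibrium is stable.

stable coexistence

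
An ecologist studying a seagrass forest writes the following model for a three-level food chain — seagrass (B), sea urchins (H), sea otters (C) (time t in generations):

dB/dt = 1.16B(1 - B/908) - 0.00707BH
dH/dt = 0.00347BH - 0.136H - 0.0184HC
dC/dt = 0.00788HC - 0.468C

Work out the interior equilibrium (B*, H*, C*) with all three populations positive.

From dC/dt = 0: 0.00788H* = 0.468, so H* = 59.4.
From dB/dt = 0: 1.16(1 - B*/908) = 0.00707·59.4, giving B* = 908·(1 - 0.362) = 579.
From dH/dt = 0: 0.00347·579 - 0.136 = 0.0184C*, so C* = 1.87/0.0184 = 102.

B* ≈ 579, H* ≈ 59.4, C* ≈ 102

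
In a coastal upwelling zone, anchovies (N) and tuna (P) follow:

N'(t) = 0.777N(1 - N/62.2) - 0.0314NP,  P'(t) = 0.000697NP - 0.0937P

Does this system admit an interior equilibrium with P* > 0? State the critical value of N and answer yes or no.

Threshold N = 134; K < 134, so no, the predator goes extinct.

The predator equation gives dP/dt > 0 only when N > 0.0937/0.000697 = 134.
Without the predator, N → K = 62.2. Since 62.2 < 134, the predator cannot invade.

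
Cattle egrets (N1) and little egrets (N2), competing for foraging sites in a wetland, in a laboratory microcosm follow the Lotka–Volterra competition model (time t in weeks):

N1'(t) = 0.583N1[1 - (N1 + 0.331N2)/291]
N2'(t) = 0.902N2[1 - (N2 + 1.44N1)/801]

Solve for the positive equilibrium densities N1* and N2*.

N1* ≈ 49.4, N2* ≈ 730

Setting both brackets to zero gives the nullclines N1 + 0.331N2 = 291 and 1.44N1 + N2 = 801.
Substituting N2 = 801 - 1.44N1 into the first: N1(1 - 0.331·1.44) = 291 - 0.331·801.
So N1* = 25.9/0.523 = 49.4, and then N2* = 801 - 1.44·49.4 = 730.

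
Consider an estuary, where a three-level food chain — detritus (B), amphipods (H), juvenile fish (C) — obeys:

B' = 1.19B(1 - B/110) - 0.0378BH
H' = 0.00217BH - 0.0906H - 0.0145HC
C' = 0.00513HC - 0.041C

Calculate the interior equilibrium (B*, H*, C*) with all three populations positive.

From dC/dt = 0: 0.00513H* = 0.041, so H* = 7.99.
From dB/dt = 0: 1.19(1 - B*/110) = 0.0378·7.99, giving B* = 110·(1 - 0.254) = 82.1.
From dH/dt = 0: 0.00217·82.1 - 0.0906 = 0.0145C*, so C* = 0.0875/0.0145 = 6.03.

B* ≈ 82.1, H* ≈ 7.99, C* ≈ 6.03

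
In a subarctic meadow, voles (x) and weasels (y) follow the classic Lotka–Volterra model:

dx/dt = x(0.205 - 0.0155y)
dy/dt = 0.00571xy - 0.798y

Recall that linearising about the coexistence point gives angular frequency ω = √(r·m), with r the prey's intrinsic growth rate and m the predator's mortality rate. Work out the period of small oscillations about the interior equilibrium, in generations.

Here r = 0.205 and m = 0.798, so r·m = 0.164.
ω = √0.164 = 0.404 per generation, hence T = 2π/ω ≈ 15.5 generations.

T ≈ 15.5 generations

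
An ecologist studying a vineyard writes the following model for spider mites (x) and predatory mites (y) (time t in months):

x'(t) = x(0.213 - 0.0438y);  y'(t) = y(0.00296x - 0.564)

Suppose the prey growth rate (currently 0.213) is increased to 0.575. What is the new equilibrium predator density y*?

At the interior fixed point, setting dx/dt = 0 with x > 0 fixes y* = (prey growth rate)/(xy coefficient) — independent of the other coefficients.
With the change, y* = 0.575/0.0438 = 13.1; it rises from 4.86.

y* ≈ 13.1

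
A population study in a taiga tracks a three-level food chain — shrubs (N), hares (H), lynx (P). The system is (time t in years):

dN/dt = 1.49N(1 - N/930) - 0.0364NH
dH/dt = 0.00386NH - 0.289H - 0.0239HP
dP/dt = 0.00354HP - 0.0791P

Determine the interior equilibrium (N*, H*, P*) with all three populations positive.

From dP/dt = 0: 0.00354H* = 0.0791, so H* = 22.3.
From dN/dt = 0: 1.49(1 - N*/930) = 0.0364·22.3, giving N* = 930·(1 - 0.546) = 422.
From dH/dt = 0: 0.00386·422 - 0.289 = 0.0239P*, so P* = 1.34/0.0239 = 56.1.

N* ≈ 422, H* ≈ 22.3, P* ≈ 56.1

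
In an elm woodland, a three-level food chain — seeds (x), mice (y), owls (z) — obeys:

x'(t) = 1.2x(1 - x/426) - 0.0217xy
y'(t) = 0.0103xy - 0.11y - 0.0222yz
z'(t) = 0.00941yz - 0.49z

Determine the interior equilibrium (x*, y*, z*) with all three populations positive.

From dz/dt = 0: 0.00941y* = 0.49, so y* = 52.1.
From dx/dt = 0: 1.2(1 - x*/426) = 0.0217·52.1, giving x* = 426·(1 - 0.942) = 24.9.
From dy/dt = 0: 0.0103·24.9 - 0.11 = 0.0222z*, so z* = 0.146/0.0222 = 6.58.

x* ≈ 24.9, y* ≈ 52.1, z* ≈ 6.58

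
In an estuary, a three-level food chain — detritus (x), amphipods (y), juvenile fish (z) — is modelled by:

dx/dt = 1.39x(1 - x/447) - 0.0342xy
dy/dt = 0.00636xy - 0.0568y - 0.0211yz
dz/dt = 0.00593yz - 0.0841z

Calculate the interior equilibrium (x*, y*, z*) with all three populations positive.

From dz/dt = 0: 0.00593y* = 0.0841, so y* = 14.2.
From dx/dt = 0: 1.39(1 - x*/447) = 0.0342·14.2, giving x* = 447·(1 - 0.349) = 291.
From dy/dt = 0: 0.00636·291 - 0.0568 = 0.0211z*, so z* = 1.79/0.0211 = 85.

x* ≈ 291, y* ≈ 14.2, z* ≈ 85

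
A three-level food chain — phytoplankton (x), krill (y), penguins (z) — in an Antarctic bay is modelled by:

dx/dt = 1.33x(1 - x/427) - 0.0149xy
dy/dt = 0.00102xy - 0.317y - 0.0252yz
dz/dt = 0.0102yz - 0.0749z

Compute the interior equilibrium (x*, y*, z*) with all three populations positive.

From dz/dt = 0: 0.0102y* = 0.0749, so y* = 7.34.
From dx/dt = 0: 1.33(1 - x*/427) = 0.0149·7.34, giving x* = 427·(1 - 0.0823) = 392.
From dy/dt = 0: 0.00102·392 - 0.317 = 0.0252z*, so z* = 0.0827/0.0252 = 3.28.

x* ≈ 392, y* ≈ 7.34, z* ≈ 3.28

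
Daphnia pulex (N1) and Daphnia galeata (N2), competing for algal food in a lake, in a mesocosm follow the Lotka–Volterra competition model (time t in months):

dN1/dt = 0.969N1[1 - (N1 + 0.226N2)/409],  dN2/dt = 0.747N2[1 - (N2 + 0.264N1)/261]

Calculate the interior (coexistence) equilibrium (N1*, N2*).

N1* ≈ 372, N2* ≈ 163

Setting both brackets to zero gives the nullclines N1 + 0.226N2 = 409 and 0.264N1 + N2 = 261.
Substituting N2 = 261 - 0.264N1 into the first: N1(1 - 0.226·0.264) = 409 - 0.226·261.
So N1* = 350/0.94 = 372, and then N2* = 261 - 0.264·372 = 163.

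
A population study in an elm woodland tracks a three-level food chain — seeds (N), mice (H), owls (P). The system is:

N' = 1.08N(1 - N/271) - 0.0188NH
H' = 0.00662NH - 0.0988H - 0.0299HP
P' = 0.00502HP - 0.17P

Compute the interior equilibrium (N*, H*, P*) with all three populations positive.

N* ≈ 111, H* ≈ 33.9, P* ≈ 21.3

From dP/dt = 0: 0.00502H* = 0.17, so H* = 33.9.
From dN/dt = 0: 1.08(1 - N*/271) = 0.0188·33.9, giving N* = 271·(1 - 0.589) = 111.
From dH/dt = 0: 0.00662·111 - 0.0988 = 0.0299P*, so P* = 0.638/0.0299 = 21.3.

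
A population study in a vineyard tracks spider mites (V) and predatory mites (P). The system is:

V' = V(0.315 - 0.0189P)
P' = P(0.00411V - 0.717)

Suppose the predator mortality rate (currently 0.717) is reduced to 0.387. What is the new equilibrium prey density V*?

V* ≈ 94.2

At the interior fixed point, setting dP/dt = 0 with P > 0 fixes V* = (predator death rate)/(VP coefficient) — independent of the other coefficients.
With the change, V* = 0.387/0.00411 = 94.2; it falls from 174.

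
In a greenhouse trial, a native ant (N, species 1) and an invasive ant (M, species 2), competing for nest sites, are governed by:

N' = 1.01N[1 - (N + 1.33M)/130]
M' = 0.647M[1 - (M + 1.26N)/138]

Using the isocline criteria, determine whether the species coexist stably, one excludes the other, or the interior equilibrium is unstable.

Compare the nullcline intercepts: K1/α12 = 130/1.33 = 97.7 < K2 = 138; K2/α21 = 138/1.26 = 110 < K1 = 130.
Since both are reversed, neither can invade when rare; the interior point is a saddle.

unstable coexistence (outcome depends on initial conditions)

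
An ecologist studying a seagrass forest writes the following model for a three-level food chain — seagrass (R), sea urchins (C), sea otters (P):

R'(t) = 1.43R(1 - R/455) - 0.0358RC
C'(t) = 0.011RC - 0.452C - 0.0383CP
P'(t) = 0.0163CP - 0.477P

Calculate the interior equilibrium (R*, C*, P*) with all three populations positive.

From dP/dt = 0: 0.0163C* = 0.477, so C* = 29.3.
From dR/dt = 0: 1.43(1 - R*/455) = 0.0358·29.3, giving R* = 455·(1 - 0.733) = 122.
From dC/dt = 0: 0.011·122 - 0.452 = 0.0383P*, so P* = 0.886/0.0383 = 23.1.

R* ≈ 122, C* ≈ 29.3, P* ≈ 23.1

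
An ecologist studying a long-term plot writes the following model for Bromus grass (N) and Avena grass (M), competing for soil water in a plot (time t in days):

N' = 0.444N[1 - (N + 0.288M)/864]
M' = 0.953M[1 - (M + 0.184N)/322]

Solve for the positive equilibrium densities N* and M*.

N* ≈ 814, M* ≈ 172

Setting both brackets to zero gives the nullclines N + 0.288M = 864 and 0.184N + M = 322.
Substituting M = 322 - 0.184N into the first: N(1 - 0.288·0.184) = 864 - 0.288·322.
So N* = 771/0.947 = 814, and then M* = 322 - 0.184·814 = 172.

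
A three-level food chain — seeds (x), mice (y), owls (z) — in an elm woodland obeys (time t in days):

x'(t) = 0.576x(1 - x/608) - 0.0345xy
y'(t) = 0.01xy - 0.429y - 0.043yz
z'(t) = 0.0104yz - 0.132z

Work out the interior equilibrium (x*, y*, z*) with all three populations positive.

From dz/dt = 0: 0.0104y* = 0.132, so y* = 12.7.
From dx/dt = 0: 0.576(1 - x*/608) = 0.0345·12.7, giving x* = 608·(1 - 0.76) = 146.
From dy/dt = 0: 0.01·146 - 0.429 = 0.043z*, so z* = 1.03/0.043 = 23.9.

x* ≈ 146, y* ≈ 12.7, z* ≈ 23.9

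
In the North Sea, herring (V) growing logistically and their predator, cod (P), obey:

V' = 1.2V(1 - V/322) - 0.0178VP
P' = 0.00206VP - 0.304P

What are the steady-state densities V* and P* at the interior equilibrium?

V* ≈ 148, P* ≈ 36.5

From dP/dt = 0 with P > 0: 0.00206V* = 0.304, so V* = 148.
Substitute into dV/dt = 0: 1.2(1 - 148/322) = 0.0178P*.
The bracket is 0.542, giving P* = 0.65/0.0178 = 36.5.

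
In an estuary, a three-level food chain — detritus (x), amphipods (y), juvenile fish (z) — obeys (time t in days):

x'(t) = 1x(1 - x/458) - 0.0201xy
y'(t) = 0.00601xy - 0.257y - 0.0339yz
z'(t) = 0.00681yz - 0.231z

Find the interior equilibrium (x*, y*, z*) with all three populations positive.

From dz/dt = 0: 0.00681y* = 0.231, so y* = 33.9.
From dx/dt = 0: 1(1 - x*/458) = 0.0201·33.9, giving x* = 458·(1 - 0.682) = 146.
From dy/dt = 0: 0.00601·146 - 0.257 = 0.0339z*, so z* = 0.619/0.0339 = 18.3.

x* ≈ 146, y* ≈ 33.9, z* ≈ 18.3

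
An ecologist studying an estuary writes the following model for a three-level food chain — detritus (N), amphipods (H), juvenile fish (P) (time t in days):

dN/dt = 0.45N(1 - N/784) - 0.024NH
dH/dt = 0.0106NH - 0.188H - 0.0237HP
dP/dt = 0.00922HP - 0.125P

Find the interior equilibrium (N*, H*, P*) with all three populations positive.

N* ≈ 217, H* ≈ 13.6, P* ≈ 89.2

From dP/dt = 0: 0.00922H* = 0.125, so H* = 13.6.
From dN/dt = 0: 0.45(1 - N*/784) = 0.024·13.6, giving N* = 784·(1 - 0.723) = 217.
From dH/dt = 0: 0.0106·217 - 0.188 = 0.0237P*, so P* = 2.11/0.0237 = 89.2.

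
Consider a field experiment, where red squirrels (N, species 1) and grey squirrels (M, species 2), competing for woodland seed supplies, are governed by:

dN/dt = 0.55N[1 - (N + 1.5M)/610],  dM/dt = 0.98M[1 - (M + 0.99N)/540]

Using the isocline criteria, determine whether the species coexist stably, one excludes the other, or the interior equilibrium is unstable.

Compare the nullcline intercepts: K1/α12 = 610/1.5 = 407 < K2 = 540; K2/α21 = 540/0.99 = 545 < K1 = 610.
Since both are reversed, neither can invade when rare; the interior point is a saddle.

unstable coexistence (outcome depends on initial conditions)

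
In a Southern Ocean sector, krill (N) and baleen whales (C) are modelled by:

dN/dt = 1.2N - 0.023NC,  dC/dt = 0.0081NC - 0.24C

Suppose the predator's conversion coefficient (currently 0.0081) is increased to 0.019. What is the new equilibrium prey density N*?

At the interior fixed point, setting dC/dt = 0 with C > 0 fixes N* = (predator death rate)/(NC coefficient) — independent of the other coefficients.
With the change, N* = 0.24/0.019 = 12.6; it falls from 29.6.

N* ≈ 12.6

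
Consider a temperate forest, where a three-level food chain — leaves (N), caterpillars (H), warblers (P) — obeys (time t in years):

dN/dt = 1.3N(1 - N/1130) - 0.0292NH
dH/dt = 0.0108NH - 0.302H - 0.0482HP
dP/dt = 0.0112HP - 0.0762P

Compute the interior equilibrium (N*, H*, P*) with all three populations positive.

From dP/dt = 0: 0.0112H* = 0.0762, so H* = 6.8.
From dN/dt = 0: 1.3(1 - N*/1130) = 0.0292·6.8, giving N* = 1130·(1 - 0.153) = 957.
From dH/dt = 0: 0.0108·957 - 0.302 = 0.0482P*, so P* = 10/0.0482 = 208.

N* ≈ 957, H* ≈ 6.8, P* ≈ 208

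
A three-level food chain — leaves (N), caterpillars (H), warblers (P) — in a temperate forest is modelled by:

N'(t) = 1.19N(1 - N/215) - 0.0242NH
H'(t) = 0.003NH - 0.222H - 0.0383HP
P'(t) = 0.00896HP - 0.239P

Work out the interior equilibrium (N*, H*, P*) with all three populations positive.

N* ≈ 98.4, H* ≈ 26.7, P* ≈ 1.91

From dP/dt = 0: 0.00896H* = 0.239, so H* = 26.7.
From dN/dt = 0: 1.19(1 - N*/215) = 0.0242·26.7, giving N* = 215·(1 - 0.542) = 98.4.
From dH/dt = 0: 0.003·98.4 - 0.222 = 0.0383P*, so P* = 0.0731/0.0383 = 1.91.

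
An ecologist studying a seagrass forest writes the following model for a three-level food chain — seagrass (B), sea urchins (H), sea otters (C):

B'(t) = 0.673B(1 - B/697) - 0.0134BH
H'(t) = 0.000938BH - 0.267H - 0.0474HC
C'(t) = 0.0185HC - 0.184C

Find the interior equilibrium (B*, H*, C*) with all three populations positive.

B* ≈ 559, H* ≈ 9.95, C* ≈ 5.43

From dC/dt = 0: 0.0185H* = 0.184, so H* = 9.95.
From dB/dt = 0: 0.673(1 - B*/697) = 0.0134·9.95, giving B* = 697·(1 - 0.198) = 559.
From dH/dt = 0: 0.000938·559 - 0.267 = 0.0474C*, so C* = 0.257/0.0474 = 5.43.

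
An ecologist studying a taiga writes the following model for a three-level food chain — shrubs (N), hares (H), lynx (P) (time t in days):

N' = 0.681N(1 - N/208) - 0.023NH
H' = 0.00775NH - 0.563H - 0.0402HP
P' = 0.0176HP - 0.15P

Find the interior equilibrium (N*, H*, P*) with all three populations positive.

N* ≈ 148, H* ≈ 8.52, P* ≈ 14.6

From dP/dt = 0: 0.0176H* = 0.15, so H* = 8.52.
From dN/dt = 0: 0.681(1 - N*/208) = 0.023·8.52, giving N* = 208·(1 - 0.288) = 148.
From dH/dt = 0: 0.00775·148 - 0.563 = 0.0402P*, so P* = 0.585/0.0402 = 14.6.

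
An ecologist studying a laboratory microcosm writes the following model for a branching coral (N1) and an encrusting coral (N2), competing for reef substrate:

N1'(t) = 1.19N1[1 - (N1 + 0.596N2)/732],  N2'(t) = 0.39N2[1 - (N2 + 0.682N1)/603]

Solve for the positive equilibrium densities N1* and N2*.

N1* ≈ 628, N2* ≈ 175

Setting both brackets to zero gives the nullclines N1 + 0.596N2 = 732 and 0.682N1 + N2 = 603.
Substituting N2 = 603 - 0.682N1 into the first: N1(1 - 0.596·0.682) = 732 - 0.596·603.
So N1* = 373/0.594 = 628, and then N2* = 603 - 0.682·628 = 175.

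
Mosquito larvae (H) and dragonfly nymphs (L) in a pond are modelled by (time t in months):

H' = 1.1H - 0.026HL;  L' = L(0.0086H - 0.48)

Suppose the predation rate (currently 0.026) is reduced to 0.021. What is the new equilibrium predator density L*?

At the interior fixed point, setting dH/dt = 0 with H > 0 fixes L* = (prey growth rate)/(HL coefficient) — independent of the other coefficients.
With the change, L* = 1.1/0.021 = 52.4; it rises from 42.3.

L* ≈ 52.4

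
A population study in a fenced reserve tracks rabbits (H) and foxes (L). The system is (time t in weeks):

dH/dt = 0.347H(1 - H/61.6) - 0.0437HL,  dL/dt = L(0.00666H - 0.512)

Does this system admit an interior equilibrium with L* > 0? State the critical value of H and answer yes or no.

Threshold H = 76.9; K < 76.9, so no, the predator goes extinct.

The predator equation gives dL/dt > 0 only when H > 0.512/0.00666 = 76.9.
Without the predator, H → K = 61.6. Since 61.6 < 76.9, the predator cannot invade.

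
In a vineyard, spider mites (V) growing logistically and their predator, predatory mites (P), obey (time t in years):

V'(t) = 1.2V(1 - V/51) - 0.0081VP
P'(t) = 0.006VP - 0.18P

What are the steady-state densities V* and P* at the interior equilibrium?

V* ≈ 30, P* ≈ 61

From dP/dt = 0 with P > 0: 0.006V* = 0.18, so V* = 30.
Substitute into dV/dt = 0: 1.2(1 - 30/51) = 0.0081P*.
The bracket is 0.412, giving P* = 0.494/0.0081 = 61.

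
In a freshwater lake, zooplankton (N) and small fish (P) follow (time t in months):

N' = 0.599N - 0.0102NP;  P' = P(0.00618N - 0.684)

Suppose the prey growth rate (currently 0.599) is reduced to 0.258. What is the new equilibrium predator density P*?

At the interior fixed point, setting dN/dt = 0 with N > 0 fixes P* = (prey growth rate)/(NP coefficient) — independent of the other coefficients.
With the change, P* = 0.258/0.0102 = 25.3; it falls from 58.7.

P* ≈ 25.3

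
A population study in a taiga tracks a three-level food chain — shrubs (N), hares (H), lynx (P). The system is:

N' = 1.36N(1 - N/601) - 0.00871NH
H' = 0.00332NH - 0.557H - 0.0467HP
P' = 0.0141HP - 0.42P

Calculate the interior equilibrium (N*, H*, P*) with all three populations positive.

From dP/dt = 0: 0.0141H* = 0.42, so H* = 29.8.
From dN/dt = 0: 1.36(1 - N*/601) = 0.00871·29.8, giving N* = 601·(1 - 0.191) = 486.
From dH/dt = 0: 0.00332·486 - 0.557 = 0.0467P*, so P* = 1.06/0.0467 = 22.6.

N* ≈ 486, H* ≈ 29.8, P* ≈ 22.6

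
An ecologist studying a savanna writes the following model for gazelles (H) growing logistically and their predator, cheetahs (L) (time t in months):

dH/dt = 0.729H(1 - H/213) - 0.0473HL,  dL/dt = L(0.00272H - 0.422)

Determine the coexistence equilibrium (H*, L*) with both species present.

H* ≈ 155, L* ≈ 4.19

From dL/dt = 0 with L > 0: 0.00272H* = 0.422, so H* = 155.
Substitute into dH/dt = 0: 0.729(1 - 155/213) = 0.0473L*.
The bracket is 0.272, giving L* = 0.198/0.0473 = 4.19.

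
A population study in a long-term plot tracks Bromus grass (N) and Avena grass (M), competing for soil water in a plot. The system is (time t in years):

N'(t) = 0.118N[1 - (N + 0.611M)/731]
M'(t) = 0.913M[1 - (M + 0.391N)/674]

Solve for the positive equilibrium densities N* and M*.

Setting both brackets to zero gives the nullclines N + 0.611M = 731 and 0.391N + M = 674.
Substituting M = 674 - 0.391N into the first: N(1 - 0.611·0.391) = 731 - 0.611·674.
So N* = 319/0.761 = 419, and then M* = 674 - 0.391·419 = 510.

N* ≈ 419, M* ≈ 510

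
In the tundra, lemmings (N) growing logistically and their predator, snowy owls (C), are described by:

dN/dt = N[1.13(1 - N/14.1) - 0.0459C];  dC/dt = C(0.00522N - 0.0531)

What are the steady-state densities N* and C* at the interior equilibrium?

N* ≈ 10.2, C* ≈ 6.86

From dC/dt = 0 with C > 0: 0.00522N* = 0.0531, so N* = 10.2.
Substitute into dN/dt = 0: 1.13(1 - 10.2/14.1) = 0.0459C*.
The bracket is 0.279, giving C* = 0.315/0.0459 = 6.86.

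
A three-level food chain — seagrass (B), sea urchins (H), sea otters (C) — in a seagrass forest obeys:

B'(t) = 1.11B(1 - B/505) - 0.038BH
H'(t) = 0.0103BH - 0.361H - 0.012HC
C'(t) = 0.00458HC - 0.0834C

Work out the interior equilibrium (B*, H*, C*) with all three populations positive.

B* ≈ 190, H* ≈ 18.2, C* ≈ 133

From dC/dt = 0: 0.00458H* = 0.0834, so H* = 18.2.
From dB/dt = 0: 1.11(1 - B*/505) = 0.038·18.2, giving B* = 505·(1 - 0.623) = 190.
From dH/dt = 0: 0.0103·190 - 0.361 = 0.012C*, so C* = 1.6/0.012 = 133.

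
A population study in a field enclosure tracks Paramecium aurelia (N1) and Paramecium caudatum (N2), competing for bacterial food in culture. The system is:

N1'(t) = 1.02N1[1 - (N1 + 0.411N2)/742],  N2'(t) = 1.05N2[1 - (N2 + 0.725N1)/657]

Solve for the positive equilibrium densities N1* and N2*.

Setting both brackets to zero gives the nullclines N1 + 0.411N2 = 742 and 0.725N1 + N2 = 657.
Substituting N2 = 657 - 0.725N1 into the first: N1(1 - 0.411·0.725) = 742 - 0.411·657.
So N1* = 472/0.702 = 672, and then N2* = 657 - 0.725·672 = 170.

N1* ≈ 672, N2* ≈ 170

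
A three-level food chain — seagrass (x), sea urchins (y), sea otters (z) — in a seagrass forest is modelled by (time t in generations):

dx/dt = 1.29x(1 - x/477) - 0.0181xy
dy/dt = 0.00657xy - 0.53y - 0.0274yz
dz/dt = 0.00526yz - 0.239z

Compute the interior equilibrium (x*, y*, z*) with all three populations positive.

x* ≈ 173, y* ≈ 45.4, z* ≈ 22.1

From dz/dt = 0: 0.00526y* = 0.239, so y* = 45.4.
From dx/dt = 0: 1.29(1 - x*/477) = 0.0181·45.4, giving x* = 477·(1 - 0.638) = 173.
From dy/dt = 0: 0.00657·173 - 0.53 = 0.0274z*, so z* = 0.606/0.0274 = 22.1.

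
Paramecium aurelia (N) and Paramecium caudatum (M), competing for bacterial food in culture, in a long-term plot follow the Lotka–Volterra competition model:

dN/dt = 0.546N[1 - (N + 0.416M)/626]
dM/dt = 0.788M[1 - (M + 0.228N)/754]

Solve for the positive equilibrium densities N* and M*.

Setting both brackets to zero gives the nullclines N + 0.416M = 626 and 0.228N + M = 754.
Substituting M = 754 - 0.228N into the first: N(1 - 0.416·0.228) = 626 - 0.416·754.
So N* = 312/0.905 = 345, and then M* = 754 - 0.228·345 = 675.

N* ≈ 345, M* ≈ 675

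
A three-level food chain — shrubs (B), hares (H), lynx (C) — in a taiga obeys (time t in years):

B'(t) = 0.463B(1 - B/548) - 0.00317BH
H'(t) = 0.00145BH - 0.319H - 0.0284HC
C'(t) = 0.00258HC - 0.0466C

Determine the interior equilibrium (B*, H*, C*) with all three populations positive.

From dC/dt = 0: 0.00258H* = 0.0466, so H* = 18.1.
From dB/dt = 0: 0.463(1 - B*/548) = 0.00317·18.1, giving B* = 548·(1 - 0.124) = 480.
From dH/dt = 0: 0.00145·480 - 0.319 = 0.0284C*, so C* = 0.377/0.0284 = 13.3.

B* ≈ 480, H* ≈ 18.1, C* ≈ 13.3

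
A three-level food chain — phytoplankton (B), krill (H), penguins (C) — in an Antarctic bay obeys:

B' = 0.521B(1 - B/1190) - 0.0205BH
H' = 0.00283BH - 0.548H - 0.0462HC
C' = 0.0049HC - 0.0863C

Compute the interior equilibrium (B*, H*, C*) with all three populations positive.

From dC/dt = 0: 0.0049H* = 0.0863, so H* = 17.6.
From dB/dt = 0: 0.521(1 - B*/1190) = 0.0205·17.6, giving B* = 1190·(1 - 0.693) = 365.
From dH/dt = 0: 0.00283·365 - 0.548 = 0.0462C*, so C* = 0.486/0.0462 = 10.5.

B* ≈ 365, H* ≈ 17.6, C* ≈ 10.5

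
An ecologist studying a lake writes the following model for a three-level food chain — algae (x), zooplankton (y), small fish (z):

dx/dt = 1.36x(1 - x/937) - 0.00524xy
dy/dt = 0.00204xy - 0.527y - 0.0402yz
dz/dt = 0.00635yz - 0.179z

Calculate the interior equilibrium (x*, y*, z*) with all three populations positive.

From dz/dt = 0: 0.00635y* = 0.179, so y* = 28.2.
From dx/dt = 0: 1.36(1 - x*/937) = 0.00524·28.2, giving x* = 937·(1 - 0.109) = 835.
From dy/dt = 0: 0.00204·835 - 0.527 = 0.0402z*, so z* = 1.18/0.0402 = 29.3.

x* ≈ 835, y* ≈ 28.2, z* ≈ 29.3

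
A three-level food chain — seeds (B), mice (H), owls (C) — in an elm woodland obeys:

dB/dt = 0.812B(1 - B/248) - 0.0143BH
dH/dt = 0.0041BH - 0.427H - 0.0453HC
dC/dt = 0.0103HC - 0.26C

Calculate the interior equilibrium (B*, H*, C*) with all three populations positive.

From dC/dt = 0: 0.0103H* = 0.26, so H* = 25.2.
From dB/dt = 0: 0.812(1 - B*/248) = 0.0143·25.2, giving B* = 248·(1 - 0.445) = 138.
From dH/dt = 0: 0.0041·138 - 0.427 = 0.0453C*, so C* = 0.138/0.0453 = 3.04.

B* ≈ 138, H* ≈ 25.2, C* ≈ 3.04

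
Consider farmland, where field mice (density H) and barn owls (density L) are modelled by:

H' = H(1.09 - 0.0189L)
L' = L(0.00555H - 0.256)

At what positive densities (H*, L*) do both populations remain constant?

Set dL/dt = 0 with L > 0: 0.00555H - 0.256 = 0, so H* = 0.256/0.00555 = 46.1.
Set dH/dt = 0 with H > 0: 1.09 - 0.0189L = 0, so L* = 1.09/0.0189 = 57.7.

H* ≈ 46.1, L* ≈ 57.7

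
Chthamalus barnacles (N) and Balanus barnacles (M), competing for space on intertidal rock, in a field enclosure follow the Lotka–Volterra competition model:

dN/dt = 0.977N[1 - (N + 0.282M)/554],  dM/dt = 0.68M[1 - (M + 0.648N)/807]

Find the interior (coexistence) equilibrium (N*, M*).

Setting both brackets to zero gives the nullclines N + 0.282M = 554 and 0.648N + M = 807.
Substituting M = 807 - 0.648N into the first: N(1 - 0.282·0.648) = 554 - 0.282·807.
So N* = 326/0.817 = 399, and then M* = 807 - 0.648·399 = 548.

N* ≈ 399, M* ≈ 548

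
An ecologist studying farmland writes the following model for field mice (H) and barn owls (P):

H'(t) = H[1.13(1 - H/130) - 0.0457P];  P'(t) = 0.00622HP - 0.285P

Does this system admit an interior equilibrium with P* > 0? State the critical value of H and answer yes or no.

Threshold H = 45.8; K > 45.8, so yes, the predator persists.

The predator equation gives dP/dt > 0 only when H > 0.285/0.00622 = 45.8.
Without the predator, H → K = 130. Since 130 > 45.8, the predator can invade and persist.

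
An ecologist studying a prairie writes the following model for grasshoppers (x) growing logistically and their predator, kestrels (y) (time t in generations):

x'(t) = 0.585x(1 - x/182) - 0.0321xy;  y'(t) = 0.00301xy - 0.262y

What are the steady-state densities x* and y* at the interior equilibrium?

x* ≈ 87, y* ≈ 9.51

From dy/dt = 0 with y > 0: 0.00301x* = 0.262, so x* = 87.
Substitute into dx/dt = 0: 0.585(1 - 87/182) = 0.0321y*.
The bracket is 0.522, giving y* = 0.305/0.0321 = 9.51.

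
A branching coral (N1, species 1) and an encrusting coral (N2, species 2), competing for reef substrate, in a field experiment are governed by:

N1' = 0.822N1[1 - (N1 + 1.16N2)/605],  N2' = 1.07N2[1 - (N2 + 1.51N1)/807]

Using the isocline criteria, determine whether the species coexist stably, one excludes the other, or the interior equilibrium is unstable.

unstable coexistence (outcome depends on initial conditions)

Compare the nullcline intercepts: K1/α12 = 605/1.16 = 522 < K2 = 807; K2/α21 = 807/1.51 = 534 < K1 = 605.
Since both are reversed, neither can invade when rare; the interior point is a saddle.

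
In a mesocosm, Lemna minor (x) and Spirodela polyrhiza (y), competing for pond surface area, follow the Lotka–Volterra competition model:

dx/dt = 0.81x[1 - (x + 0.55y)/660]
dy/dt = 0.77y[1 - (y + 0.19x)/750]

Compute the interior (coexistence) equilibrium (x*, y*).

Setting both brackets to zero gives the nullclines x + 0.55y = 660 and 0.19x + y = 750.
Substituting y = 750 - 0.19x into the first: x(1 - 0.55·0.19) = 660 - 0.55·750.
So x* = 247/0.895 = 276, and then y* = 750 - 0.19·276 = 697.

x* ≈ 276, y* ≈ 697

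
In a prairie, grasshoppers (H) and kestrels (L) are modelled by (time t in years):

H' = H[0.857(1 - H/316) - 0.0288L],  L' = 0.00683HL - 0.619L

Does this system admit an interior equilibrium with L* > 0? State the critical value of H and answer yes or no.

The predator equation gives dL/dt > 0 only when H > 0.619/0.00683 = 90.6.
Without the predator, H → K = 316. Since 316 > 90.6, the predator can invade and persist.

Threshold H = 90.6; K > 90.6, so yes, the predator persists.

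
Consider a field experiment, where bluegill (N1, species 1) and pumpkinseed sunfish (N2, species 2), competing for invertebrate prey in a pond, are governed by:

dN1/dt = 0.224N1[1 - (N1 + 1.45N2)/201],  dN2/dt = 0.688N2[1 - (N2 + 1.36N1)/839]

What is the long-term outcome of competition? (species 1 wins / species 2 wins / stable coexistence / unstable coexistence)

species 2 excludes species 1

Compare the nullcline intercepts: K1/α12 = 201/1.45 = 139 < K2 = 839; K2/α21 = 839/1.36 = 617 > K1 = 201.
Since the inequalities point opposite ways, species 2 can invade but species 1 cannot.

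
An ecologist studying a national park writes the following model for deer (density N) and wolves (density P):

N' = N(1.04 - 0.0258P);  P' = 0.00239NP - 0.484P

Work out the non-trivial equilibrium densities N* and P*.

Set dP/dt = 0 with P > 0: 0.00239N - 0.484 = 0, so N* = 0.484/0.00239 = 203.
Set dN/dt = 0 with N > 0: 1.04 - 0.0258P = 0, so P* = 1.04/0.0258 = 40.3.

N* ≈ 203, P* ≈ 40.3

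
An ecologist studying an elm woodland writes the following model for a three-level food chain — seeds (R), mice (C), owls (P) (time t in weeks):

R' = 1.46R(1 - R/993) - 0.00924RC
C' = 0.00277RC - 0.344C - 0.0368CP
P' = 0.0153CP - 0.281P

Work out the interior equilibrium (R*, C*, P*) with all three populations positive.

From dP/dt = 0: 0.0153C* = 0.281, so C* = 18.4.
From dR/dt = 0: 1.46(1 - R*/993) = 0.00924·18.4, giving R* = 993·(1 - 0.116) = 878.
From dC/dt = 0: 0.00277·878 - 0.344 = 0.0368P*, so P* = 2.09/0.0368 = 56.7.

R* ≈ 878, C* ≈ 18.4, P* ≈ 56.7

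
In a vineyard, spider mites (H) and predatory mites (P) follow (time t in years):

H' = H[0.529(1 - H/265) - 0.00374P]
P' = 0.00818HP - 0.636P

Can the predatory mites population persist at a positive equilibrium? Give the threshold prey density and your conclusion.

Threshold H = 77.8; K > 77.8, so yes, the predator persists.

The predator equation gives dP/dt > 0 only when H > 0.636/0.00818 = 77.8.
Without the predator, H → K = 265. Since 265 > 77.8, the predator can invade and persist.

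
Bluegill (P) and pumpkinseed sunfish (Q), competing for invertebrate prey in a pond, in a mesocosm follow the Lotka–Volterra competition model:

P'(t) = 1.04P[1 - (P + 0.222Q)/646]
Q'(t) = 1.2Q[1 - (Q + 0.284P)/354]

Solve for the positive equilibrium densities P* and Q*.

Setting both brackets to zero gives the nullclines P + 0.222Q = 646 and 0.284P + Q = 354.
Substituting Q = 354 - 0.284P into the first: P(1 - 0.222·0.284) = 646 - 0.222·354.
So P* = 567/0.937 = 606, and then Q* = 354 - 0.284·606 = 182.

P* ≈ 606, Q* ≈ 182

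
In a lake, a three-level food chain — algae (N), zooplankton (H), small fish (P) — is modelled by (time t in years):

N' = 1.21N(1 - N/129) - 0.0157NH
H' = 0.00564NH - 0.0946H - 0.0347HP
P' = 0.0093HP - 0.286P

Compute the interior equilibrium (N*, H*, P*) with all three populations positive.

N* ≈ 77.5, H* ≈ 30.8, P* ≈ 9.87

From dP/dt = 0: 0.0093H* = 0.286, so H* = 30.8.
From dN/dt = 0: 1.21(1 - N*/129) = 0.0157·30.8, giving N* = 129·(1 - 0.399) = 77.5.
From dH/dt = 0: 0.00564·77.5 - 0.0946 = 0.0347P*, so P* = 0.343/0.0347 = 9.87.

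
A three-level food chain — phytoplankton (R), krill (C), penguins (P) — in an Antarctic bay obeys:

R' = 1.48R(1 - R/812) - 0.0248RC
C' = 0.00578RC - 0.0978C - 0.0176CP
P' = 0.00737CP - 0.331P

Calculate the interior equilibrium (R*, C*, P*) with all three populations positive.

From dP/dt = 0: 0.00737C* = 0.331, so C* = 44.9.
From dR/dt = 0: 1.48(1 - R*/812) = 0.0248·44.9, giving R* = 812·(1 - 0.753) = 201.
From dC/dt = 0: 0.00578·201 - 0.0978 = 0.0176P*, so P* = 1.06/0.0176 = 60.4.

R* ≈ 201, C* ≈ 44.9, P* ≈ 60.4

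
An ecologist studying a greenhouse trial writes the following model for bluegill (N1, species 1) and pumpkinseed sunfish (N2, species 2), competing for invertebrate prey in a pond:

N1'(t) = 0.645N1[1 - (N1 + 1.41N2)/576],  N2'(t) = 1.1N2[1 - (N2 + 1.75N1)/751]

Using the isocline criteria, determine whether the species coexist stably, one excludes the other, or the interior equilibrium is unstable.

Compare the nullcline intercepts: K1/α12 = 576/1.41 = 409 < K2 = 751; K2/α21 = 751/1.75 = 429 < K1 = 576.
Since both are reversed, neither can invade when rare; the interior point is a saddle.

unstable coexistence (outcome depends on initial conditions)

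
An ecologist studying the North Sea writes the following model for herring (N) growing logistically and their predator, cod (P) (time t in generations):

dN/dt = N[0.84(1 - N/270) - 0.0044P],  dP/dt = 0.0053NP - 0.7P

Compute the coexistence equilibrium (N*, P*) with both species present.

N* ≈ 132, P* ≈ 97.5

From dP/dt = 0 with P > 0: 0.0053N* = 0.7, so N* = 132.
Substitute into dN/dt = 0: 0.84(1 - 132/270) = 0.0044P*.
The bracket is 0.511, giving P* = 0.429/0.0044 = 97.5.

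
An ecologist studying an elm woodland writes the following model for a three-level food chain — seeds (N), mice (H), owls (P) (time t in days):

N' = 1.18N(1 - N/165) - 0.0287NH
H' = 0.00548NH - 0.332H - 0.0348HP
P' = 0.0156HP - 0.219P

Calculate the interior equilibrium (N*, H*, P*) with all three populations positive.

From dP/dt = 0: 0.0156H* = 0.219, so H* = 14.
From dN/dt = 0: 1.18(1 - N*/165) = 0.0287·14, giving N* = 165·(1 - 0.341) = 109.
From dH/dt = 0: 0.00548·109 - 0.332 = 0.0348P*, so P* = 0.263/0.0348 = 7.57.

N* ≈ 109, H* ≈ 14, P* ≈ 7.57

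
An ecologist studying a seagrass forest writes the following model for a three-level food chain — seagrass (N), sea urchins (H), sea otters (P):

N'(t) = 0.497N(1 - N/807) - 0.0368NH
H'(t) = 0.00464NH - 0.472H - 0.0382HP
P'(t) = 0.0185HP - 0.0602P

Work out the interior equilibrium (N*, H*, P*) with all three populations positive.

N* ≈ 613, H* ≈ 3.25, P* ≈ 62

From dP/dt = 0: 0.0185H* = 0.0602, so H* = 3.25.
From dN/dt = 0: 0.497(1 - N*/807) = 0.0368·3.25, giving N* = 807·(1 - 0.241) = 613.
From dH/dt = 0: 0.00464·613 - 0.472 = 0.0382P*, so P* = 2.37/0.0382 = 62.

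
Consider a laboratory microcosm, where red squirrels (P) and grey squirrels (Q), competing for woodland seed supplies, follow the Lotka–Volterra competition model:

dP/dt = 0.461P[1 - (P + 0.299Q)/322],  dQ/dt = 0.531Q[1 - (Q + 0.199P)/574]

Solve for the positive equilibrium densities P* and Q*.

P* ≈ 160, Q* ≈ 542

Setting both brackets to zero gives the nullclines P + 0.299Q = 322 and 0.199P + Q = 574.
Substituting Q = 574 - 0.199P into the first: P(1 - 0.299·0.199) = 322 - 0.299·574.
So P* = 150/0.94 = 160, and then Q* = 574 - 0.199·160 = 542.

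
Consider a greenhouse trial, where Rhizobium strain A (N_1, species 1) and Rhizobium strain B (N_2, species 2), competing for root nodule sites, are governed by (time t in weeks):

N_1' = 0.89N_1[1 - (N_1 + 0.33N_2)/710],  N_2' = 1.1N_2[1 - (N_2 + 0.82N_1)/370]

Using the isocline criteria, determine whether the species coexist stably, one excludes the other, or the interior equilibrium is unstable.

species 1 excludes species 2

Compare the nullcline intercepts: K1/α12 = 710/0.33 = 2150 > K2 = 370; K2/α21 = 370/0.82 = 451 < K1 = 710.
Since the inequalities point opposite ways, species 1 can invade but species 2 cannot.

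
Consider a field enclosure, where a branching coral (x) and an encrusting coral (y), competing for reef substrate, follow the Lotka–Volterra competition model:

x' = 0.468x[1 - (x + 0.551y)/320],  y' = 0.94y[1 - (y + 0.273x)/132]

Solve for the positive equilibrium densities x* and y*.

Setting both brackets to zero gives the nullclines x + 0.551y = 320 and 0.273x + y = 132.
Substituting y = 132 - 0.273x into the first: x(1 - 0.551·0.273) = 320 - 0.551·132.
So x* = 247/0.85 = 291, and then y* = 132 - 0.273·291 = 52.5.

x* ≈ 291, y* ≈ 52.5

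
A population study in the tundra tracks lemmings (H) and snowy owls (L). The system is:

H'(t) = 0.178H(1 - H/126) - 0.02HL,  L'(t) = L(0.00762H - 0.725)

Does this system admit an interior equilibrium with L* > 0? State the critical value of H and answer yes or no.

The predator equation gives dL/dt > 0 only when H > 0.725/0.00762 = 95.1.
Without the predator, H → K = 126. Since 126 > 95.1, the predator can invade and persist.

Threshold H = 95.1; K > 95.1, so yes, the predator persists.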